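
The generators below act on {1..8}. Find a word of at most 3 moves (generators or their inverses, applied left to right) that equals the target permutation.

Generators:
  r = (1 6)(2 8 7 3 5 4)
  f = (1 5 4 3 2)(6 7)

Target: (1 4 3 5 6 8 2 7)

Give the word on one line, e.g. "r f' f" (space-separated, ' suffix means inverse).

f' r'

  after f': (1 2 3 4 5)(6 7)
  after r': (1 4 3 5 6 8 2 7)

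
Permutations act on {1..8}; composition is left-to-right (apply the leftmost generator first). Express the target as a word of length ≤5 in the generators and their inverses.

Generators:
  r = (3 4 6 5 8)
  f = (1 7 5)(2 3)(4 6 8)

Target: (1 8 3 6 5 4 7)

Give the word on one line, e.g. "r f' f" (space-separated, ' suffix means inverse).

r r f f r

  after r: (3 4 6 5 8)
  after r: (3 6 8 4 5)
  after f: (1 7 5 2 3 8 6 4)
  after f: (1 5 3 4 7)
  after r: (1 8 3 6 5 4 7)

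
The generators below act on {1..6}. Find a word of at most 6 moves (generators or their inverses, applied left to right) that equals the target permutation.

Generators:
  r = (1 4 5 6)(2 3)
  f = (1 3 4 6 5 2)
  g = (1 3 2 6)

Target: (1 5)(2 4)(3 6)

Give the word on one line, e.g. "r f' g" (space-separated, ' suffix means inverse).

  after f': (1 2 5 6 4 3)
  after g: (1 6 4 2 5)
  after r': (1 5 6)(2 4 3)
  after g: (1 5)(2 4)(3 6)

f' g r' g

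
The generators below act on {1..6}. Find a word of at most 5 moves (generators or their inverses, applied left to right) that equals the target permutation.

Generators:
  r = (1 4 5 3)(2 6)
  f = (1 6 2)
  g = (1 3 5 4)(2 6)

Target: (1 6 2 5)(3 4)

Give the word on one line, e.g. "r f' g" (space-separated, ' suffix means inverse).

f r' r'

  after f: (1 6 2)
  after r': (1 2 3 5 4)
  after r': (1 6 2 5)(3 4)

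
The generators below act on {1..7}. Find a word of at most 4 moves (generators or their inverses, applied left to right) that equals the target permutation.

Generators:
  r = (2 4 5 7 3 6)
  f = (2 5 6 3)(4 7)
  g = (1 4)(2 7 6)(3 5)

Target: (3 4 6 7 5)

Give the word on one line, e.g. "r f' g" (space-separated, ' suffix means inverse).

r f r' f'

  after r: (2 4 5 7 3 6)
  after f: (2 7)(4 6 5)
  after r': (2 5)(3 7 6 4)
  after f': (3 4 6 7 5)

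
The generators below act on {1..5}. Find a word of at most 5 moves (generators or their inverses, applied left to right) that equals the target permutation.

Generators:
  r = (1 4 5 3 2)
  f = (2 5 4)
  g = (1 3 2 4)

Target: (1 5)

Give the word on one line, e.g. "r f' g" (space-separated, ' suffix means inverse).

  after r: (1 4 5 3 2)
  after g': (1 2 4 5)
  after f: (1 5)

r g' f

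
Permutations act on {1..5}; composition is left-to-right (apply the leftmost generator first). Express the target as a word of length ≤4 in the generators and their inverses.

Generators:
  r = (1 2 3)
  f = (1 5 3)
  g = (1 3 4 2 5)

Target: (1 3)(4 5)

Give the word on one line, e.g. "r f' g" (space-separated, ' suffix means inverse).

  after r': (1 3 2)
  after g': (2 5)(3 4)
  after g': (1 5 4)
  after f: (1 3)(4 5)

r' g' g' f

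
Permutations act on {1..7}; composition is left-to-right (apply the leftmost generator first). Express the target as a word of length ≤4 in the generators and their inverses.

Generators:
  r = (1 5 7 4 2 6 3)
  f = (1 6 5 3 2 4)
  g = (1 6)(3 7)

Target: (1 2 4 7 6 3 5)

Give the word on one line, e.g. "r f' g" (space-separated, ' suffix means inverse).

  after g': (1 6)(3 7)
  after r': (1 2 4 7 6 3 5)

g' r'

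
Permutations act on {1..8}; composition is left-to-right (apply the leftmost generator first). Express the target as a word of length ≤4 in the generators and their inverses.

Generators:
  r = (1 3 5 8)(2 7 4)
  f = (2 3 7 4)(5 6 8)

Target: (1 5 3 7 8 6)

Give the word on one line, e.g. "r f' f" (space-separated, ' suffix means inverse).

f' r' r'

  after f': (2 4 7 3)(5 8 6)
  after r': (1 8 6 3 4 2 7)
  after r': (1 5 3 7 8 6)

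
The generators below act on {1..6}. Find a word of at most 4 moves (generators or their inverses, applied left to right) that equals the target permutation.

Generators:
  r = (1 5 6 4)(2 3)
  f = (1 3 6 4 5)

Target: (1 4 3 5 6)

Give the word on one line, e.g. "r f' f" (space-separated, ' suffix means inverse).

f' f'

  after f': (1 5 4 6 3)
  after f': (1 4 3 5 6)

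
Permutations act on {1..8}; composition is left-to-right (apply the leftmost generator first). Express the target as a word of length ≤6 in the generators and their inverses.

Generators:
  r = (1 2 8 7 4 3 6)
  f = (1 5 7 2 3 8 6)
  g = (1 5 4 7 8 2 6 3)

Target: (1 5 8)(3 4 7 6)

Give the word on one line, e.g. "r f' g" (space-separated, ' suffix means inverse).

r f' r g'

  after r: (1 2 8 7 4 3 6)
  after f': (1 7 4 2 3 8 5)
  after r: (1 4 8 5 2 6)(3 7)
  after g': (1 5 8)(3 4 7 6)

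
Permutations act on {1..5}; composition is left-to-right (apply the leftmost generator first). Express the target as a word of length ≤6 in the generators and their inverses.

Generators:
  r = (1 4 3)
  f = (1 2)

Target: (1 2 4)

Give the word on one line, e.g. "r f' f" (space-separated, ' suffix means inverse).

r r f' r f

  after r: (1 4 3)
  after r: (1 3 4)
  after f': (1 3 4 2)
  after r: (2 4)
  after f: (1 2 4)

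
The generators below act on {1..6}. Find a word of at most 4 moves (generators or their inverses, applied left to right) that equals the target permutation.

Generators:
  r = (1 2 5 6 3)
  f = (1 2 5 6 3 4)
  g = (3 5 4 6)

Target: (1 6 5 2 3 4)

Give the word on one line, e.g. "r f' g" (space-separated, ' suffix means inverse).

  after g: (3 5 4 6)
  after r: (1 2 5 4 3 6)
  after f: (1 5)(2 6)
  after f: (1 6 5 2 3 4)

g r f f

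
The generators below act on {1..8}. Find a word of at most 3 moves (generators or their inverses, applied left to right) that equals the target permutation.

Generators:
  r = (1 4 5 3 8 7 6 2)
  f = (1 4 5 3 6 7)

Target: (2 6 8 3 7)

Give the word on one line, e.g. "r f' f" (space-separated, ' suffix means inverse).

f r'

  after f: (1 4 5 3 6 7)
  after r': (2 6 8 3 7)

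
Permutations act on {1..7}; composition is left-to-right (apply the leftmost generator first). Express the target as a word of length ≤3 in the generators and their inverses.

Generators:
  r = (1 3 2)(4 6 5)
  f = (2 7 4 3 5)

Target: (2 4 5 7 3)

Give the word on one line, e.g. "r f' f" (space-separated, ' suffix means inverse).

  after f: (2 7 4 3 5)
  after f: (2 4 5 7 3)

f f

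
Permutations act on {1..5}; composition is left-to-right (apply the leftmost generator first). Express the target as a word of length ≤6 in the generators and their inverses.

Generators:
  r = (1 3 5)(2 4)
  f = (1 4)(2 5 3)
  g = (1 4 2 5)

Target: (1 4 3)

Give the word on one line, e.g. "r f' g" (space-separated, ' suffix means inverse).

  after r: (1 3 5)(2 4)
  after r: (1 5 3)
  after g': (1 2 4)(3 5)
  after r: (1 4 3)

r r g' r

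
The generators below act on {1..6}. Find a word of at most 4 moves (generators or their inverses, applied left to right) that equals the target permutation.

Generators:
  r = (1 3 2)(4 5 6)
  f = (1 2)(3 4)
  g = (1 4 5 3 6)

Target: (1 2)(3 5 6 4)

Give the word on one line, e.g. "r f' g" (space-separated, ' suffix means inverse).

g f' r' f'

  after g: (1 4 5 3 6)
  after f': (1 3 6 2)(4 5)
  after r': (3 5 6)
  after f': (1 2)(3 5 6 4)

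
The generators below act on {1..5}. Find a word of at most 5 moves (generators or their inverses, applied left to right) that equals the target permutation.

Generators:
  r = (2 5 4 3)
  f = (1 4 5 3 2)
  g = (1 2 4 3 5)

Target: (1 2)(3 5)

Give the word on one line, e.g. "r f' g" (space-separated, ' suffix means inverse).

f g f

  after f: (1 4 5 3 2)
  after g: (1 3 4)
  after f: (1 2)(3 5)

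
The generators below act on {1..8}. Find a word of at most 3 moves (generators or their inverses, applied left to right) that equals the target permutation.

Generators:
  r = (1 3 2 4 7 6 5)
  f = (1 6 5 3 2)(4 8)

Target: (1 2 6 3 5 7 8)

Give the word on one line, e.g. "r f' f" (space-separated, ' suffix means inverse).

  after f': (1 2 3 5 6)(4 8)
  after r': (1 3 6 5 7 4 8 2)
  after f: (1 2 6 3 5 7 8)

f' r' f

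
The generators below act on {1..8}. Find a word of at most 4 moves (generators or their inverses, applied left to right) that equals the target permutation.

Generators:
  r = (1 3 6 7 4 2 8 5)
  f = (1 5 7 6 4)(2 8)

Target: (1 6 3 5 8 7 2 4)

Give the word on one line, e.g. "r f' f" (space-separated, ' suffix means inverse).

f' r' r'

  after f': (1 4 6 7 5)(2 8)
  after r': (1 7 8 4 3)
  after r': (1 6 3 5 8 7 2 4)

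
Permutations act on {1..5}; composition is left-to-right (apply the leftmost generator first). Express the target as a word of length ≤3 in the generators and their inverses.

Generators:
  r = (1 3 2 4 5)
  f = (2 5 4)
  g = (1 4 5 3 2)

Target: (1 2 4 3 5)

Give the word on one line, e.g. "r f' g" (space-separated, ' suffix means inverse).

f' f' g'

  after f': (2 4 5)
  after f': (2 5 4)
  after g': (1 2 4 3 5)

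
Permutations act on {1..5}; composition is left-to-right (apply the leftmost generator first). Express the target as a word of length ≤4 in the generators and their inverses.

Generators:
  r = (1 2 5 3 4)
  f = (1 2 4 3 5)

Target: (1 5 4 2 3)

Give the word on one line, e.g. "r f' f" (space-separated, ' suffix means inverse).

  after r: (1 2 5 3 4)
  after r: (1 5 4 2 3)

r r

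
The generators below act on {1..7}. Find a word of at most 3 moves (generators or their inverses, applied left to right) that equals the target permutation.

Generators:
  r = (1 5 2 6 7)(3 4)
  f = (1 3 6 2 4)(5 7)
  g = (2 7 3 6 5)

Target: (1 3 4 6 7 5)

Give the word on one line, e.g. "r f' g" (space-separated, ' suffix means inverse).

  after r': (1 7 6 2 5)(3 4)
  after g: (1 3 4 6 7 5)

r' g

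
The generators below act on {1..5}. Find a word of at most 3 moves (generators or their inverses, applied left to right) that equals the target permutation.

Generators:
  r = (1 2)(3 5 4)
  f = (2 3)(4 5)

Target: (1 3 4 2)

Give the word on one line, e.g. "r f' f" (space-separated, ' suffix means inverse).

  after r: (1 2)(3 5 4)
  after f': (1 3 4 2)

r f'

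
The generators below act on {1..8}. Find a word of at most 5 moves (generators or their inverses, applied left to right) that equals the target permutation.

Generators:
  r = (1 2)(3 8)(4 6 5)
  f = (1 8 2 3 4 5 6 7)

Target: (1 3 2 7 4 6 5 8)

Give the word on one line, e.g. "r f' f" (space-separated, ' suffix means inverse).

  after r: (1 2)(3 8)(4 6 5)
  after f': (1 8 2 7 6 4 5 3)
  after r': (1 3 2 7 4 6 5 8)

r f' r'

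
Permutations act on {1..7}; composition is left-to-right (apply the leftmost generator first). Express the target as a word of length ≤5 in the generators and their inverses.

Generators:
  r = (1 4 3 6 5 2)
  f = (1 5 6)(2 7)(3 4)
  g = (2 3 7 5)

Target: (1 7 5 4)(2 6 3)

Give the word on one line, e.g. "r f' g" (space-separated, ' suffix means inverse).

  after f': (1 6 5)(2 7)(3 4)
  after r': (1 3)(2 7 5)
  after g: (1 7 2 5 3)
  after r': (1 7 5 4)(2 6 3)

f' r' g r'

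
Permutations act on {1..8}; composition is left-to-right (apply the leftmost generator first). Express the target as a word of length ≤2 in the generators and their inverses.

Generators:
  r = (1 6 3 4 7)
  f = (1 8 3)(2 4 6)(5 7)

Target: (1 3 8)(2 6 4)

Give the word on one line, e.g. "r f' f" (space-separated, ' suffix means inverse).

f f

  after f: (1 8 3)(2 4 6)(5 7)
  after f: (1 3 8)(2 6 4)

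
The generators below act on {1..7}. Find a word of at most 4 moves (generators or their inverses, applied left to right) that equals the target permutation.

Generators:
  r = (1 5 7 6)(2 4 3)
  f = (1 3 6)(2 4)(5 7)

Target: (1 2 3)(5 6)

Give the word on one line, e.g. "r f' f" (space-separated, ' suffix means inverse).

f r

  after f: (1 3 6)(2 4)(5 7)
  after r: (1 2 3)(5 6)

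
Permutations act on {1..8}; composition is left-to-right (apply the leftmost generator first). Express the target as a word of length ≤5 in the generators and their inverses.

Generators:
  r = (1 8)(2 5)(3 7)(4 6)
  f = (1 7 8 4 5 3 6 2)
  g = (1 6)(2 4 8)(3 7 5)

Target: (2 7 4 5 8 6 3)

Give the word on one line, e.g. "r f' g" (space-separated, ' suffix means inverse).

g r' f' r

  after g: (1 6)(2 4 8)(3 7 5)
  after r': (1 4)(2 6 8 5 7)
  after f': (1 8 4 2 3 5)(6 7)
  after r: (2 7 4 5 8 6 3)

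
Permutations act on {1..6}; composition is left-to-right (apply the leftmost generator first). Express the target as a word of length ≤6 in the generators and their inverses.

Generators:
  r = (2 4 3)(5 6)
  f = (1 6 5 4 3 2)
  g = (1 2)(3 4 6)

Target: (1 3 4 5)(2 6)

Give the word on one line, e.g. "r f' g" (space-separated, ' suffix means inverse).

r' r' f' f'

  after r': (2 3 4)(5 6)
  after r': (2 4 3)
  after f': (1 2 5 6)
  after f': (1 3 4 5)(2 6)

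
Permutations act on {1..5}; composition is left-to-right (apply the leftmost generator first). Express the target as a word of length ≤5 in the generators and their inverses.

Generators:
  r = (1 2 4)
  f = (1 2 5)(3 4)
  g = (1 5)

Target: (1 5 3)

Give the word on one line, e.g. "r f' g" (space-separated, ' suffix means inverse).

  after f: (1 2 5)(3 4)
  after r': (2 5 4 3)
  after g': (1 5 4 3 2)
  after g': (2 5 4 3)
  after f': (1 5 3)

f r' g' g' f'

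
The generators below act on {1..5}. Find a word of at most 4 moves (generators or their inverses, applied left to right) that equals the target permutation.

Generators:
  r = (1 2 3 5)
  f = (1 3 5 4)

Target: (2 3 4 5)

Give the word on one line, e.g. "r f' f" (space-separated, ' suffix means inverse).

  after r': (1 5 3 2)
  after r': (1 3)(2 5)
  after f': (2 3 4 5)

r' r' f'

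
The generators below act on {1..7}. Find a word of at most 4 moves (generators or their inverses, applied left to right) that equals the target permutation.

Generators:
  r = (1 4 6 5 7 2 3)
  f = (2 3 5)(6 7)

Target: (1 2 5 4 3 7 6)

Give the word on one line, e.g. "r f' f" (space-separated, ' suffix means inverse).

r' r'

  after r': (1 3 2 7 5 6 4)
  after r': (1 2 5 4 3 7 6)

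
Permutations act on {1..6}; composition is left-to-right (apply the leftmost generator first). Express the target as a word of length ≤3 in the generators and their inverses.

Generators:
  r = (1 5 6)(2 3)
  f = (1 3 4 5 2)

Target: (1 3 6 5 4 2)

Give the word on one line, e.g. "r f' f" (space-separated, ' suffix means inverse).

f' r'

  after f': (1 2 5 4 3)
  after r': (1 3 6 5 4 2)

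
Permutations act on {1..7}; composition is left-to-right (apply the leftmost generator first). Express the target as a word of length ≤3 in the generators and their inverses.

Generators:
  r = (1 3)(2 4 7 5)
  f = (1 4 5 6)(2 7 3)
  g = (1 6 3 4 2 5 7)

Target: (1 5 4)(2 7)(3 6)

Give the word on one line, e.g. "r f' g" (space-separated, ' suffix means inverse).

  after g': (1 7 5 2 4 3 6)
  after r: (1 5 4)(2 7)(3 6)

g' r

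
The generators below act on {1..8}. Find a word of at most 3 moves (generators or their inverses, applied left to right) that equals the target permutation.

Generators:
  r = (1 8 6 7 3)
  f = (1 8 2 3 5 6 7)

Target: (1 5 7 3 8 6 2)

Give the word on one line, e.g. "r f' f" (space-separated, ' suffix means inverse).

r' f r

  after r': (1 3 7 6 8)
  after f: (1 5 6 2 3)
  after r: (1 5 7 3 8 6 2)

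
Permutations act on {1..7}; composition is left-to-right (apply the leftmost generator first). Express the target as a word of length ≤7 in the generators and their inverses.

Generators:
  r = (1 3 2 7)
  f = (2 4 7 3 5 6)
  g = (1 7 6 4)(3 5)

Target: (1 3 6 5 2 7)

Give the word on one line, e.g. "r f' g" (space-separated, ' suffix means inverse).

  after g: (1 7 6 4)(3 5)
  after f': (1 4)(2 6)(5 7)
  after g: (2 4 7 3 5 6)
  after r': (1 7)(2 4)(3 5 6)
  after f: (1 3 6 5 2 7)

g f' g r' f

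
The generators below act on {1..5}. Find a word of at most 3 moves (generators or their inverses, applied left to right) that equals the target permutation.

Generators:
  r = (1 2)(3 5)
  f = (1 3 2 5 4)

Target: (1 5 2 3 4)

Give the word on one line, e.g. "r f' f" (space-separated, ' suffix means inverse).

  after r: (1 2)(3 5)
  after f: (1 5 2 3 4)

r f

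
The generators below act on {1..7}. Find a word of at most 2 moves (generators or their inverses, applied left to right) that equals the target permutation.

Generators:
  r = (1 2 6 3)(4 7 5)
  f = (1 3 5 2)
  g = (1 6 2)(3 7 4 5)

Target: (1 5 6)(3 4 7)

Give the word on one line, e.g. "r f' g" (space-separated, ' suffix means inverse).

  after f: (1 3 5 2)
  after g': (1 5 6)(3 4 7)

f g'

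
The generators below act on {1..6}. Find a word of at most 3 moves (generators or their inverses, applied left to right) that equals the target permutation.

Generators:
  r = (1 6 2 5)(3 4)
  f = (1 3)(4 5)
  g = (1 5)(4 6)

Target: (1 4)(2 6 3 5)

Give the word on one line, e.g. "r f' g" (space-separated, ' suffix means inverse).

  after r': (1 5 2 6)(3 4)
  after f: (1 4)(2 6 3 5)

r' f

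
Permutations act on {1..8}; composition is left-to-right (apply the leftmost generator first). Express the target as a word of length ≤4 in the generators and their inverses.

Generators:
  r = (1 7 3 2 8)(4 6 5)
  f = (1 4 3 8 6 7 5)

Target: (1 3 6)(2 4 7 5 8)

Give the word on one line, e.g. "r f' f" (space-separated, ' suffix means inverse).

r' f'

  after r': (1 8 2 3 7)(4 5 6)
  after f': (1 3 6)(2 4 7 5 8)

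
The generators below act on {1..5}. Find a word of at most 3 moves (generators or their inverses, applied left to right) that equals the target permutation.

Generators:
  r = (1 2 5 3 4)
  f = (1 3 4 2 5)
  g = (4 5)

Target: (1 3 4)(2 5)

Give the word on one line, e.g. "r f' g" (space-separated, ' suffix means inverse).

g' f

  after g': (4 5)
  after f: (1 3 4)(2 5)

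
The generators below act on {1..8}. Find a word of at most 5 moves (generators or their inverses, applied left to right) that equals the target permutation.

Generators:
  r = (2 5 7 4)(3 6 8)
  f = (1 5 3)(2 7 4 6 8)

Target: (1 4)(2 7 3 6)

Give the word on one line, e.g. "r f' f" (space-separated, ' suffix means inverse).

r' f' r f'

  after r': (2 4 7 5)(3 8 6)
  after f': (1 3 6 5 8 4 2 7)
  after r: (1 6 7)(2 4 5 3 8)
  after f': (1 4)(2 7 3 6)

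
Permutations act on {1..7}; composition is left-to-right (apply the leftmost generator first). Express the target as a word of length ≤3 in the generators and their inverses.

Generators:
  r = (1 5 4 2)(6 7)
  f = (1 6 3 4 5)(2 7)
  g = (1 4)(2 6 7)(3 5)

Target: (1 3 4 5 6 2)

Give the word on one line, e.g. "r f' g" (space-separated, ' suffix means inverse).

  after g: (1 4)(2 6 7)(3 5)
  after f': (1 3 4 5 6 2)

g f'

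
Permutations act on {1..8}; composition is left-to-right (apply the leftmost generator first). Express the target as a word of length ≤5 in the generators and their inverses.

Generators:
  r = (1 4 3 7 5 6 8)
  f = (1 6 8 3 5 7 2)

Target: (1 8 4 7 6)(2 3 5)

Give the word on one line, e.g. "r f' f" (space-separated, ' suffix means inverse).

f' r f r'

  after f': (1 2 7 5 3 8 6)
  after r: (1 2 5 7 6 4 3)
  after f: (2 7 8 3 6 4 5)
  after r': (1 8 4 7 6)(2 3 5)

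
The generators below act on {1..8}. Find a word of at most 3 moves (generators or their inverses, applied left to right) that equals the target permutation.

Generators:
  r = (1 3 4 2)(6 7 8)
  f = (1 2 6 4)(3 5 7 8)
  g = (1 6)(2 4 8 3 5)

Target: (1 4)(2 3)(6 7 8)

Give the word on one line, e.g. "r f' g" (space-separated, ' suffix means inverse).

r' r'

  after r': (1 2 4 3)(6 8 7)
  after r': (1 4)(2 3)(6 7 8)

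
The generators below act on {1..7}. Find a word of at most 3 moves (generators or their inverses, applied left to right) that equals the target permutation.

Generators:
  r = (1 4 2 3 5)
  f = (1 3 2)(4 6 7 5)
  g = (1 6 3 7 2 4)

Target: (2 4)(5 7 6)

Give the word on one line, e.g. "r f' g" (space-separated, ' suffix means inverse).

  after f': (1 2 3)(4 5 7 6)
  after r': (1 4 3 5 7 6)
  after r': (2 4)(5 7 6)

f' r' r'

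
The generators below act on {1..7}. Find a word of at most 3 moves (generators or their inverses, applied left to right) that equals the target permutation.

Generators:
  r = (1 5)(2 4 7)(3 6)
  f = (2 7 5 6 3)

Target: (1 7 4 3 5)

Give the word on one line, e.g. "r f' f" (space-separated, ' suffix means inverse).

r' f'

  after r': (1 5)(2 7 4)(3 6)
  after f': (1 7 4 3 5)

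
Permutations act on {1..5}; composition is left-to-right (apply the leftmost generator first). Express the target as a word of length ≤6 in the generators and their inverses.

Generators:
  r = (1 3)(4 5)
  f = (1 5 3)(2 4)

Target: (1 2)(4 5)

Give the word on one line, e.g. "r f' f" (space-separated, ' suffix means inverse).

f r' f r'

  after f: (1 5 3)(2 4)
  after r': (1 4 2 5)
  after f: (1 2 3)
  after r': (1 2)(4 5)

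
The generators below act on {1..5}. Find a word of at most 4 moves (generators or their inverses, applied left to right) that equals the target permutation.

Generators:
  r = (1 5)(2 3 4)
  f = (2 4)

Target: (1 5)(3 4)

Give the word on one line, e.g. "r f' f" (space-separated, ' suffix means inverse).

  after r': (1 5)(2 4 3)
  after f': (1 5)(3 4)

r' f'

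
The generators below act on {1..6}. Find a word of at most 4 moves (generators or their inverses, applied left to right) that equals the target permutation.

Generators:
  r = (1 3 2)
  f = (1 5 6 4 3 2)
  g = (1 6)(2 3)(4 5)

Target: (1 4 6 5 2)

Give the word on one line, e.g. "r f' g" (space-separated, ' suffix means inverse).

  after f: (1 5 6 4 3 2)
  after r': (1 5 6 4)
  after g: (1 4 6 5)(2 3)
  after r': (1 4 6 5 2)

f r' g r'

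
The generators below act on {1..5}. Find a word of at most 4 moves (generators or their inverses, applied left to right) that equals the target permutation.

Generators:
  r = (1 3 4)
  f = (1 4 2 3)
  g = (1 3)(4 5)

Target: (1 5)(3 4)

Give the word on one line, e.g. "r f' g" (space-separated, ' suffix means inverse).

g' r g r'

  after g': (1 3)(4 5)
  after r: (1 4 5)
  after g: (1 5 3)
  after r': (1 5)(3 4)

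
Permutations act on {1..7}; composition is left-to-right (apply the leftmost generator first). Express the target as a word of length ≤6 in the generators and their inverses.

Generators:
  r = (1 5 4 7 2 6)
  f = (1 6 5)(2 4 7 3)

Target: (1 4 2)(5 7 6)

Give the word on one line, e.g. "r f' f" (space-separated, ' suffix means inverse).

  after r': (1 6 2 7 4 5)
  after r': (1 2 4)(5 6 7)
  after r': (1 7)(2 5)(4 6)
  after r': (1 4 2)(5 7 6)

r' r' r' r'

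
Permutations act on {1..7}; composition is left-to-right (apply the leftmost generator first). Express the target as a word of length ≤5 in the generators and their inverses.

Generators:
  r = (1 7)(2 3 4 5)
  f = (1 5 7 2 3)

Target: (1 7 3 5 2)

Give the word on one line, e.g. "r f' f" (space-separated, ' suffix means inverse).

  after f': (1 3 2 7 5)
  after f': (1 2 5 3 7)
  after f': (1 7 3 5 2)

f' f' f'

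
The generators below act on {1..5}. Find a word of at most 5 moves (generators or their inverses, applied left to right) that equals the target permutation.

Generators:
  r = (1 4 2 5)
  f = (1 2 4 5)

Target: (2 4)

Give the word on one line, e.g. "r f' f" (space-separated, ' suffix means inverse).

r r f r f'

  after r: (1 4 2 5)
  after r: (1 2)(4 5)
  after f: (1 4)
  after r: (1 2 5)
  after f': (2 4)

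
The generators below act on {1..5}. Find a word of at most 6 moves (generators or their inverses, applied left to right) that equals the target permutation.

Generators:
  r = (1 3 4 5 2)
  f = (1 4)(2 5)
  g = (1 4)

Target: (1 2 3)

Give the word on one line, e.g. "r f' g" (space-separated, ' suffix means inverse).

g r' g r' r'

  after g: (1 4)
  after r': (1 3)(2 5 4)
  after g: (1 3 4 2 5)
  after r': (2 4 5)
  after r': (1 2 3)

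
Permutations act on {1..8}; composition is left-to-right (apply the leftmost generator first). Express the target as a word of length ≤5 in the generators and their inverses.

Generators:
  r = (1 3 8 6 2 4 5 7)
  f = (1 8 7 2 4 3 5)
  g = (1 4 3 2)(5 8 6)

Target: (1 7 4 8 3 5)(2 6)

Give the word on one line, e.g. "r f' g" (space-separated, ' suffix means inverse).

g' g' r' r'

  after g': (1 2 3 4)(5 6 8)
  after g': (1 3)(2 4)(5 8 6)
  after r': (3 7 5)(4 6)
  after r': (1 7 4 8 3 5)(2 6)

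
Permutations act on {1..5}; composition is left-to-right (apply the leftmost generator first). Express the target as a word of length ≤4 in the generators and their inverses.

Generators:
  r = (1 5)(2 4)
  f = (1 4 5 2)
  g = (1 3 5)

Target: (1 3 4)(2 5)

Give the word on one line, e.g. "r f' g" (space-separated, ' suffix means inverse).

g f f f

  after g: (1 3 5)
  after f: (1 3 2)(4 5)
  after f: (1 3)(2 4)
  after f: (1 3 4)(2 5)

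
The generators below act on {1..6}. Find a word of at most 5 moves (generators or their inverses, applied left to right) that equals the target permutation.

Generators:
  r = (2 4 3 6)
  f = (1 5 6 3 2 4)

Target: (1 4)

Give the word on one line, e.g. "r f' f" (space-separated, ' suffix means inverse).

r f r' f' f'

  after r: (2 4 3 6)
  after f: (1 5 6 4 2)
  after r': (1 5 3 4 6 2)
  after f': (2 4 5 6 3)
  after f': (1 4)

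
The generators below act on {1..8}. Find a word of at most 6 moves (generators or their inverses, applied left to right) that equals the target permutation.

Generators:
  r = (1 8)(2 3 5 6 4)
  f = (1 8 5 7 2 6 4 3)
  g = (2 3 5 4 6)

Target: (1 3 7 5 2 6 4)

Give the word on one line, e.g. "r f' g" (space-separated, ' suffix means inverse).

g' f' r' g

  after g': (2 6 4 5 3)
  after f': (1 3 7 5 4 8)
  after r': (1 2 4)(3 7)(5 6)
  after g: (1 3 7 5 2 6 4)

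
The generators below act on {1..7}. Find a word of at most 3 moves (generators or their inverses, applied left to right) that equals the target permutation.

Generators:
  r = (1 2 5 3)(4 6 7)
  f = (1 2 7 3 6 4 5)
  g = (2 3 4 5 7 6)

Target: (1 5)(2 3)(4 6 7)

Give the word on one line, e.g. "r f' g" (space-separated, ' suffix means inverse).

  after r': (1 3 5 2)(4 7 6)
  after r': (1 5)(2 3)(4 6 7)

r' r'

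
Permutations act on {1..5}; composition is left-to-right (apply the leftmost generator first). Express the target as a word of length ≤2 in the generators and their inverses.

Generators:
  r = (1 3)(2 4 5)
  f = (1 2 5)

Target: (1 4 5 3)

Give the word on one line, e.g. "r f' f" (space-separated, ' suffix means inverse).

  after f: (1 2 5)
  after r: (1 4 5 3)

f r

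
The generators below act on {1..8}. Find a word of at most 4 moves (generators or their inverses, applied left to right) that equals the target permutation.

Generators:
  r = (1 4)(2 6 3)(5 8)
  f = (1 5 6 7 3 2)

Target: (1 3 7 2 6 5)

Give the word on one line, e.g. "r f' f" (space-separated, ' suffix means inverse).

f' r r

  after f': (1 2 3 7 6 5)
  after r: (1 6 8 5 4)(3 7)
  after r: (1 3 7 2 6 5)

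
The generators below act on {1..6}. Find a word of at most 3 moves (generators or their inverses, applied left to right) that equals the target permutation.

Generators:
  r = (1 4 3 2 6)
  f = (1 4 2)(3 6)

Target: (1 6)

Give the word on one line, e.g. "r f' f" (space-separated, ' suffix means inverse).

f r' r'

  after f: (1 4 2)(3 6)
  after r': (2 6 4 3)
  after r': (1 6)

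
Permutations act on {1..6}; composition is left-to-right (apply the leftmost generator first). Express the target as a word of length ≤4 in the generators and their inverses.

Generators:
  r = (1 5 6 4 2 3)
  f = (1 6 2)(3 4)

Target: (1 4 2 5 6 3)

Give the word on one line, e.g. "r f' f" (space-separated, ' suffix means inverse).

  after f': (1 2 6)(3 4)
  after f': (1 6 2)
  after r: (1 4 2 5 6 3)

f' f' r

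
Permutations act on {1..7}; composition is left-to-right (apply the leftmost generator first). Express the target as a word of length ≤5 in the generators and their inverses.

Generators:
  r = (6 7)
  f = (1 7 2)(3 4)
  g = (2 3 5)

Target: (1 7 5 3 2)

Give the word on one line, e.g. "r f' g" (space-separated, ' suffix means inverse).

  after f': (1 2 7)(3 4)
  after f': (1 7 2)
  after r: (1 6 7 2)
  after g': (1 6 7 5 3 2)
  after r': (1 7 5 3 2)

f' f' r g' r'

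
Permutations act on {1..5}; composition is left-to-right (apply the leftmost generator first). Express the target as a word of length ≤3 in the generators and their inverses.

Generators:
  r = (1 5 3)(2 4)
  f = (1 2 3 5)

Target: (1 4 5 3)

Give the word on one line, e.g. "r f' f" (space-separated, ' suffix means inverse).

  after r': (1 3 5)(2 4)
  after f': (1 2 4)
  after r: (1 4 5 3)

r' f' r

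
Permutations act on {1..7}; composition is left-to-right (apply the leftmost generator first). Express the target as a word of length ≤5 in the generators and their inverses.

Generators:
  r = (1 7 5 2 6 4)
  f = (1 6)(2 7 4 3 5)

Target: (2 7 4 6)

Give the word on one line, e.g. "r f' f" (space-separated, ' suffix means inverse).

f r' f f r

  after f: (1 6)(2 7 4 3 5)
  after r': (1 2)(3 7 6 4)
  after f: (1 7)(2 6 3 4 5)
  after f: (1 4 2)(5 7 6)
  after r: (2 7 4 6)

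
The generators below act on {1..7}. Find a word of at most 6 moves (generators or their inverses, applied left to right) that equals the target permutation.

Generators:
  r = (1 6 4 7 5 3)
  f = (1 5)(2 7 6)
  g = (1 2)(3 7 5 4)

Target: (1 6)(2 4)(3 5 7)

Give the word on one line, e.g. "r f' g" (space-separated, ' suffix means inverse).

  after r': (1 3 5 7 4 6)
  after g': (1 4 6 2)(3 7 5)
  after r': (1 6 2 3 4)
  after g': (1 6)(2 4)(3 5 7)

r' g' r' g'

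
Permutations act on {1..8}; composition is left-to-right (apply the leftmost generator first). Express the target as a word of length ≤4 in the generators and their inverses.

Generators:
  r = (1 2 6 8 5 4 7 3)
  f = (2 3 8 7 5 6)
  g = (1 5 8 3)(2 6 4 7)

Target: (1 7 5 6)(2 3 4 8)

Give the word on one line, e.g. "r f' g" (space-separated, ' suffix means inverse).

r' r'

  after r': (1 3 7 4 5 8 6 2)
  after r': (1 7 5 6)(2 3 4 8)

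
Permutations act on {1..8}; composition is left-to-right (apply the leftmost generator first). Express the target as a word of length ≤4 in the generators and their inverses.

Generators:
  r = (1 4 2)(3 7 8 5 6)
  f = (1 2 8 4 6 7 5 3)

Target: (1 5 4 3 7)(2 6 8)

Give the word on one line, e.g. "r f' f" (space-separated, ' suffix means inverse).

f' r f

  after f': (1 3 5 7 6 4 8 2)
  after r: (1 7 3 6 2 4 5 8)
  after f: (1 5 4 3 7)(2 6 8)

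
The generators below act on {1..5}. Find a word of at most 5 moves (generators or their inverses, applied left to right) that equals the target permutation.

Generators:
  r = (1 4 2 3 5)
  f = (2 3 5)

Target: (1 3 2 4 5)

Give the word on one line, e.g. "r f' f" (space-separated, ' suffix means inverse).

f' r' r' r' f

  after f': (2 5 3)
  after r': (1 5 2 3 4)
  after r': (1 3)(4 5)
  after r': (1 2 4 3 5)
  after f: (1 3 2 4 5)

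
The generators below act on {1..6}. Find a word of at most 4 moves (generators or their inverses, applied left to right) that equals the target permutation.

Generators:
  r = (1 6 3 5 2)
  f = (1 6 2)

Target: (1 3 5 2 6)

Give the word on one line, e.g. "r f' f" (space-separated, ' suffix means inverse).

  after f: (1 6 2)
  after r: (1 3 5 2 6)

f r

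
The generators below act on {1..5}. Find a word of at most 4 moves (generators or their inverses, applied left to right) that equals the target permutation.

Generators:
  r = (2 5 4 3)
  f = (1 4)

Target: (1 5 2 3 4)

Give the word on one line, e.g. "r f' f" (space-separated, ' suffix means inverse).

  after f: (1 4)
  after r': (1 5 2 3 4)

f r'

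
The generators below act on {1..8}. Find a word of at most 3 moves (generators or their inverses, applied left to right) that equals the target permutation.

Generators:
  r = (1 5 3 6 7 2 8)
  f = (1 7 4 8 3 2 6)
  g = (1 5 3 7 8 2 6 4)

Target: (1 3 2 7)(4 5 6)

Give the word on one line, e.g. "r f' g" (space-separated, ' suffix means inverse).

  after g: (1 5 3 7 8 2 6 4)
  after r: (1 3 2 7)(4 5 6)

g r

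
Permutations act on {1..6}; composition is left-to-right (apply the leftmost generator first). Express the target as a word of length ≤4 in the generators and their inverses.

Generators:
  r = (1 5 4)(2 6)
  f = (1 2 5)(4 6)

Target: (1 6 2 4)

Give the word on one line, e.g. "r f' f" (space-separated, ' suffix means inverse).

f' f' r

  after f': (1 5 2)(4 6)
  after f': (1 2 5)
  after r: (1 6 2 4)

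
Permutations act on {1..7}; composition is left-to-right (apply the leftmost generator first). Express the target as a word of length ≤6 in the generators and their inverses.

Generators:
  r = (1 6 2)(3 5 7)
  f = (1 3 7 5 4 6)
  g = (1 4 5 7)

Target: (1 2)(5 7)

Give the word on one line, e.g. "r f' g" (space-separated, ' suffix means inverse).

r r g f

  after r: (1 6 2)(3 5 7)
  after r: (1 2 6)(3 7 5)
  after g: (1 2 6 4 5 3)
  after f: (1 2)(5 7)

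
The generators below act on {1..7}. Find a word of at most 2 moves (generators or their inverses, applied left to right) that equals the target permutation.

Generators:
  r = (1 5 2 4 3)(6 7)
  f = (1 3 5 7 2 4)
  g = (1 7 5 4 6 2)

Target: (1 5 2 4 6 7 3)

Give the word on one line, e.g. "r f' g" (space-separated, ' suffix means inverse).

  after g: (1 7 5 4 6 2)
  after f': (1 5 2 4 6 7 3)

g f'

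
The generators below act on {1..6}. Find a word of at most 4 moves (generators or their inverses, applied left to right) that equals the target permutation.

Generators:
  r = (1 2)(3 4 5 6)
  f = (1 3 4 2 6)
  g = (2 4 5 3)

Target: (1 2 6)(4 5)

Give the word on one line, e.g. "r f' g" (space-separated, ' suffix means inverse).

  after r': (1 2)(3 6 5 4)
  after r': (3 5)(4 6)
  after g': (2 3 4 6)
  after r': (1 2 6)(4 5)

r' r' g' r'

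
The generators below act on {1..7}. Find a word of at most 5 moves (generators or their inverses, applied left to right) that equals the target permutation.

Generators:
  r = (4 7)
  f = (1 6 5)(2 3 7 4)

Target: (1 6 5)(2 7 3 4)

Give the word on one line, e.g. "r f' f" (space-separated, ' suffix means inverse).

  after r': (4 7)
  after f': (1 5 6)(2 4 3)
  after r': (1 5 6)(2 7 4 3)
  after r': (1 5 6)(2 4 3)
  after f': (1 6 5)(2 7 3 4)

r' f' r' r' f'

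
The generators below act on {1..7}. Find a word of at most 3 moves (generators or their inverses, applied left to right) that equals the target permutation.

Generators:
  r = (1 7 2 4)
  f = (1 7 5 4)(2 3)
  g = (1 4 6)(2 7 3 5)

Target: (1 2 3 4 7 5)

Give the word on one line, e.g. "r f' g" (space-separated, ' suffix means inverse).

  after f: (1 7 5 4)(2 3)
  after r: (1 2 3 4 7 5)

f r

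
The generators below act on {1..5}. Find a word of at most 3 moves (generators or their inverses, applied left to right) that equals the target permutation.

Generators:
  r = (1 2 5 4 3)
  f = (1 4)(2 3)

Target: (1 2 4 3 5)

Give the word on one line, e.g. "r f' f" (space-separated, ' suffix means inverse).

  after f: (1 4)(2 3)
  after r: (1 3 5 4 2)
  after f': (1 2 4 3 5)

f r f'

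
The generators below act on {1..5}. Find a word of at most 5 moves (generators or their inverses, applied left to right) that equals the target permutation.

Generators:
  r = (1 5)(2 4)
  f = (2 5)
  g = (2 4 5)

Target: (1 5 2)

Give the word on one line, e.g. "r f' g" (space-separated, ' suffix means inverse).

  after g: (2 4 5)
  after g: (2 5 4)
  after f': (4 5)
  after f': (2 5 4)
  after r: (1 5 2)

g g f' f' r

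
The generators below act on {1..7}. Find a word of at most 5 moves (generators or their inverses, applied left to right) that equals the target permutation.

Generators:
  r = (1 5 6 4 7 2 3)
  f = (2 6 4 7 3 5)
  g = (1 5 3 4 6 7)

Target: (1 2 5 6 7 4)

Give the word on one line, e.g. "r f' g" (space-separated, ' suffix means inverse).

  after g: (1 5 3 4 6 7)
  after f': (1 3 6 4 2 5 7)
  after r': (1 2)(3 5 4 7)
  after g: (1 2 5 6 7 4)

g f' r' g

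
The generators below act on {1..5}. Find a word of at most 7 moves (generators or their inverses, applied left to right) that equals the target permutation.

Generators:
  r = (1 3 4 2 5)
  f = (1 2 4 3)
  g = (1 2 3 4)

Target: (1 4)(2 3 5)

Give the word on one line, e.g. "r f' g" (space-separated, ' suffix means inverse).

  after f': (1 3 4 2)
  after g': (1 2 4)
  after r': (1 4 5 2 3)
  after r': (1 3 5 4 2)
  after f': (1 4)(2 3 5)

f' g' r' r' f'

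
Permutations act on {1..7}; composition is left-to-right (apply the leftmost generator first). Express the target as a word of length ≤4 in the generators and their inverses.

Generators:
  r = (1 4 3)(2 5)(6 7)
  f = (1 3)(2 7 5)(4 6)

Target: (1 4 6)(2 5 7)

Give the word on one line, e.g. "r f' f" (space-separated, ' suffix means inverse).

  after f': (1 3)(2 5 7)(4 6)
  after r: (3 4 7 5 6)
  after r: (1 4 6)(2 5 7)

f' r r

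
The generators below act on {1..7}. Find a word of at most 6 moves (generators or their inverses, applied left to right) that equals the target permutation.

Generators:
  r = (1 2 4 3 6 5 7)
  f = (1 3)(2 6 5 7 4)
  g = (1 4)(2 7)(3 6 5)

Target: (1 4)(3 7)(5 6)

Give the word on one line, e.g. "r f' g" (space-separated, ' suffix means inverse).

r' f' g' f' f'

  after r': (1 7 5 6 3 4 2)
  after f': (1 5 2 3 7 6)
  after g': (1 6 4)(2 5 7 3)
  after f': (1 2 6 7)(3 4)
  after f': (1 4)(3 7)(5 6)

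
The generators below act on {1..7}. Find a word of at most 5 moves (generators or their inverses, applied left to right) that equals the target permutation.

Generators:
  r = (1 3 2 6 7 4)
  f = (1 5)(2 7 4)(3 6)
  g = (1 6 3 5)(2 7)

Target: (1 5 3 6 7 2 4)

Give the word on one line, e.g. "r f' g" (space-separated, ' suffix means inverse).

  after r': (1 4 7 6 2 3)
  after f: (1 2 6 7 3 5)
  after r: (1 6 4)(2 7)(3 5)
  after g': (4 5 6)
  after f': (1 5 3 6 7 2 4)

r' f r g' f'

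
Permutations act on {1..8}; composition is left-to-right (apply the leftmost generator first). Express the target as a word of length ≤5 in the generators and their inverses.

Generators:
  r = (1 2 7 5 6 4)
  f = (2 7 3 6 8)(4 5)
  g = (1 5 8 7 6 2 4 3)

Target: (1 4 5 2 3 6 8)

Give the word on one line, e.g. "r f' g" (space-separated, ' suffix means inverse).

f' f' r g

  after f': (2 8 6 3 7)(4 5)
  after f': (2 6 7 8 3)
  after r: (1 2 4)(3 7 8)(5 6)
  after g: (1 4 5 2 3 6 8)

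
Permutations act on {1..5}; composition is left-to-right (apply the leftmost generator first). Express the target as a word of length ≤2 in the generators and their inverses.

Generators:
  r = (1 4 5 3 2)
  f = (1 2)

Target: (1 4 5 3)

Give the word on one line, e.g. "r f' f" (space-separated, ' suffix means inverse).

r f

  after r: (1 4 5 3 2)
  after f: (1 4 5 3)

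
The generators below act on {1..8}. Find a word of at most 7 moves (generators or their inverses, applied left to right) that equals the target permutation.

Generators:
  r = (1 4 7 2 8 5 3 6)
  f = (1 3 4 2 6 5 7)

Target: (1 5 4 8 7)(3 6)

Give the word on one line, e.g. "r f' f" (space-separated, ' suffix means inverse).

r r r f f

  after r: (1 4 7 2 8 5 3 6)
  after r: (1 7 8 3)(2 5 6 4)
  after r: (1 2 3 4 8 6 7 5)
  after f: (1 6)(2 4 8 5 3)
  after f: (1 5 4 8 7)(3 6)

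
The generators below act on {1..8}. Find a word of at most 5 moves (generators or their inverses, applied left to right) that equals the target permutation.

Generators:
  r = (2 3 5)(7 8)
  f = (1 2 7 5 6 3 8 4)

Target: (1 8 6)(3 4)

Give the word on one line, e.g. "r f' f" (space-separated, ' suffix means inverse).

  after r': (2 5 3)(7 8)
  after f': (1 4 8 2 7 3)(5 6)
  after r': (1 4 7 2 8 5 6 3)
  after r': (1 4 8 3)(2 7 5 6)
  after f': (1 8 6)(3 4)

r' f' r' r' f'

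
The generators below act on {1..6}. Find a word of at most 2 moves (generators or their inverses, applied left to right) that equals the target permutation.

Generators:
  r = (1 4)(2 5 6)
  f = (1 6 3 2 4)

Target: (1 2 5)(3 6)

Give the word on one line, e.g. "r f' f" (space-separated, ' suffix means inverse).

  after r: (1 4)(2 5 6)
  after f': (1 2 5)(3 6)

r f'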